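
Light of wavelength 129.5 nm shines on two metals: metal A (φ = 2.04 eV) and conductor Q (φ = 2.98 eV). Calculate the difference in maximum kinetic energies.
0.9400 eV

Using KE_max = hc/λ - φ for each metal:

Photon energy: E = hc/λ = 9.5741 eV

For metal A (φ₁ = 2.04 eV):
KE₁ = E - φ₁ = 9.5741 - 2.04 = 7.5341 eV

For conductor Q (φ₂ = 2.98 eV):
KE₂ = E - φ₂ = 9.5741 - 2.98 = 6.5941 eV

Difference:
ΔKE = KE₁ - KE₂ = 7.5341 - 6.5941 = 0.9400 eV

Note: The difference equals the difference in work functions: 2.98 - 2.04 = 0.94 eV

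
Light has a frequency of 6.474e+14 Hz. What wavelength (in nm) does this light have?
463.07 nm

Using the wave equation: c = fλ

Solving for wavelength:
λ = c/f = (3×10⁸ m/s) / (6.474e+14 Hz)
λ = 463.07 nm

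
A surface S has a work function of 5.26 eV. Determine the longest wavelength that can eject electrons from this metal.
235.71 nm

The threshold wavelength is when the photon energy equals the work function:
hc/λ₀ = φ

Solving for λ₀:
λ₀ = hc/φ = (6.626×10⁻³⁴ J·s)(3×10⁸ m/s) / (5.26 eV × 1.602×10⁻¹⁹ J/eV)
λ₀ = 235.71 nm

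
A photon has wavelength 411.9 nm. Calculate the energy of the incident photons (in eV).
3.0101 eV

Using E = hf = hc/λ:

E = hc/λ = (6.626×10⁻³⁴ J·s)(3×10⁸ m/s) / (411.9×10⁻⁹ m)
E = 3.0101 eV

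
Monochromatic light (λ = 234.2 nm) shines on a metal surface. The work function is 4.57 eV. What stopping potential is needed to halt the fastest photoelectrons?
0.7239 V

The stopping potential V_s satisfies: eV_s = KE_max

First, find KE_max using Einstein's equation:
E_photon = hc/λ = 5.2939 eV
KE_max = E_photon - φ = 5.2939 - 4.57 = 0.7239 eV

Since eV_s = KE_max:
V_s = KE_max/e = 0.7239 V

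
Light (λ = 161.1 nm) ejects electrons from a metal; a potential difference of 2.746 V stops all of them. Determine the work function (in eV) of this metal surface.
4.95 eV

The stopping potential gives the maximum kinetic energy: KE_max = eV_s = 2.746 eV

From Einstein's photoelectric equation: KE_max = hc/λ - φ
Rearranging: φ = hc/λ - KE_max

Calculate photon energy:
E_photon = hc/λ = (6.626×10⁻³⁴ J·s)(3×10⁸ m/s) / (161.1×10⁻⁹ m) = 7.6961 eV

Therefore:
φ = 7.6961 - 2.746 = 4.95 eV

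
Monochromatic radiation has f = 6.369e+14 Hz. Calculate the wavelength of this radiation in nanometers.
470.71 nm

Using the wave equation: c = fλ

Solving for wavelength:
λ = c/f = (3×10⁸ m/s) / (6.369e+14 Hz)
λ = 470.71 nm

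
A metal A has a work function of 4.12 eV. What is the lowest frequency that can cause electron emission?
9.9621e+14 Hz

The threshold frequency is when the photon energy equals the work function:
hf₀ = φ

Solving for f₀:
f₀ = φ/h = (4.12 eV × 1.602×10⁻¹⁹ J/eV) / (6.626×10⁻³⁴ J·s)
f₀ = 9.9621e+14 Hz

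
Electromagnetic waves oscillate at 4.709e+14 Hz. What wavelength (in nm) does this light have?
636.64 nm

Using the wave equation: c = fλ

Solving for wavelength:
λ = c/f = (3×10⁸ m/s) / (4.709e+14 Hz)
λ = 636.64 nm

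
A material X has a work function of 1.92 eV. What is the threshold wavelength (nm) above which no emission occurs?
645.75 nm

The threshold wavelength is when the photon energy equals the work function:
hc/λ₀ = φ

Solving for λ₀:
λ₀ = hc/φ = (6.626×10⁻³⁴ J·s)(3×10⁸ m/s) / (1.92 eV × 1.602×10⁻¹⁹ J/eV)
λ₀ = 645.75 nm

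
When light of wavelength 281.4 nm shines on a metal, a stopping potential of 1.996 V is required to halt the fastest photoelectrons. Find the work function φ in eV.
2.41 eV

The stopping potential gives the maximum kinetic energy: KE_max = eV_s = 1.996 eV

From Einstein's photoelectric equation: KE_max = hc/λ - φ
Rearranging: φ = hc/λ - KE_max

Calculate photon energy:
E_photon = hc/λ = (6.626×10⁻³⁴ J·s)(3×10⁸ m/s) / (281.4×10⁻⁹ m) = 4.4060 eV

Therefore:
φ = 4.4060 - 1.996 = 2.41 eV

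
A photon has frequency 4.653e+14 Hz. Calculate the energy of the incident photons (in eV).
1.9243 eV

Using E = hf:

E = hf = (6.626×10⁻³⁴ J·s)(4.653e+14 Hz)
E = 1.9243 eV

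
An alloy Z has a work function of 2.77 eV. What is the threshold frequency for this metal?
6.6978e+14 Hz

The threshold frequency is when the photon energy equals the work function:
hf₀ = φ

Solving for f₀:
f₀ = φ/h = (2.77 eV × 1.602×10⁻¹⁹ J/eV) / (6.626×10⁻³⁴ J·s)
f₀ = 6.6978e+14 Hz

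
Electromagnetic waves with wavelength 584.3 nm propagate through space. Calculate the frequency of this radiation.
5.1308e+14 Hz

Using the wave equation: c = fλ

Solving for frequency:
f = c/λ = (3×10⁸ m/s) / (584.3×10⁻⁹ m)
f = 5.1308e+14 Hz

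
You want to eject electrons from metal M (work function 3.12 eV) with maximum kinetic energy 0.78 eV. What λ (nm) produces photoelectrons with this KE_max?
317.91 nm

From Einstein's equation: KE_max = hc/λ - φ

Rearranging for λ:
hc/λ = KE_max + φ
λ = hc/(KE_max + φ)

Required photon energy:
E_photon = KE_max + φ = 0.78 + 3.12 = 3.90 eV

Required wavelength:
λ = hc/E_photon = (6.626×10⁻³⁴)(3×10⁸) / (3.90 × 1.602×10⁻¹⁹)
λ = 317.91 nm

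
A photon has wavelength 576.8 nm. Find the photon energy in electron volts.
2.1495 eV

Using E = hf = hc/λ:

E = hc/λ = (6.626×10⁻³⁴ J·s)(3×10⁸ m/s) / (576.8×10⁻⁹ m)
E = 2.1495 eV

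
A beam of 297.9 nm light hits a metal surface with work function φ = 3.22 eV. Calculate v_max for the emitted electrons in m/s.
5.7562e+05 m/s

First, find the maximum kinetic energy:
E_photon = hc/λ = 4.1619 eV
KE_max = E_photon - φ = 4.1619 - 3.22 = 0.9419 eV

Convert to Joules: KE_max = 0.9419 × 1.602×10⁻¹⁹ J = 1.5092e-19 J

Then use KE = ½mv² to find velocity:
v = √(2·KE/m) = √(2 × 1.5092e-19 J / 9.109e-31 kg)
v = 5.7562e+05 m/s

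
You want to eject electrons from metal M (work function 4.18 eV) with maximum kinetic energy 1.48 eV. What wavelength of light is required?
219.05 nm

From Einstein's equation: KE_max = hc/λ - φ

Rearranging for λ:
hc/λ = KE_max + φ
λ = hc/(KE_max + φ)

Required photon energy:
E_photon = KE_max + φ = 1.48 + 4.18 = 5.66 eV

Required wavelength:
λ = hc/E_photon = (6.626×10⁻³⁴)(3×10⁸) / (5.66 × 1.602×10⁻¹⁹)
λ = 219.05 nm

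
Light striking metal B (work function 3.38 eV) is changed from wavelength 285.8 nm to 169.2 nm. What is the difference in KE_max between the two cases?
2.9895 eV

Using Einstein's equation: KE_max = hc/λ - φ

For λ₁ = 285.8 nm:
KE₁ = hc/λ₁ - φ = 4.3381 - 3.38 = 0.9581 eV

For λ₂ = 169.2 nm:
KE₂ = hc/λ₂ - φ = 7.3277 - 3.38 = 3.9477 eV

Change in KE:
ΔKE = KE₂ - KE₁ = 3.9477 - 0.9581 = 2.9895 eV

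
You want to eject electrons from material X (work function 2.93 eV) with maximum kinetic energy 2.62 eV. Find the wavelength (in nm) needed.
223.39 nm

From Einstein's equation: KE_max = hc/λ - φ

Rearranging for λ:
hc/λ = KE_max + φ
λ = hc/(KE_max + φ)

Required photon energy:
E_photon = KE_max + φ = 2.62 + 2.93 = 5.55 eV

Required wavelength:
λ = hc/E_photon = (6.626×10⁻³⁴)(3×10⁸) / (5.55 × 1.602×10⁻¹⁹)
λ = 223.39 nm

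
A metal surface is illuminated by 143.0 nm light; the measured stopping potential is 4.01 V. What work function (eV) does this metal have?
4.66 eV

The stopping potential gives the maximum kinetic energy: KE_max = eV_s = 4.01 eV

From Einstein's photoelectric equation: KE_max = hc/λ - φ
Rearranging: φ = hc/λ - KE_max

Calculate photon energy:
E_photon = hc/λ = (6.626×10⁻³⁴ J·s)(3×10⁸ m/s) / (143.0×10⁻⁹ m) = 8.6702 eV

Therefore:
φ = 8.6702 - 4.01 = 4.66 eV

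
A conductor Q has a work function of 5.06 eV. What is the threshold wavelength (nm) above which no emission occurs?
245.03 nm

The threshold wavelength is when the photon energy equals the work function:
hc/λ₀ = φ

Solving for λ₀:
λ₀ = hc/φ = (6.626×10⁻³⁴ J·s)(3×10⁸ m/s) / (5.06 eV × 1.602×10⁻¹⁹ J/eV)
λ₀ = 245.03 nm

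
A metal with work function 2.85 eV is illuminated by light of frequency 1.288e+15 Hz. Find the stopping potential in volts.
2.4767 V

The stopping potential V_s satisfies: eV_s = KE_max

First, find KE_max using Einstein's equation:
E_photon = hf = (6.626×10⁻³⁴ J·s)(1.288e+15 Hz) = 5.3267 eV
KE_max = E_photon - φ = 5.3267 - 2.85 = 2.4767 eV

Since eV_s = KE_max:
V_s = KE_max/e = 2.4767 V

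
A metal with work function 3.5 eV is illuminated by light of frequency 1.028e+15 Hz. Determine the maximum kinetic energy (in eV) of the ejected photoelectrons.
0.7515 eV

Using Einstein's photoelectric equation: KE_max = hf - φ

First, calculate the photon energy:
E_photon = hf = (6.626×10⁻³⁴ J·s)(1.028e+15 Hz)
E_photon = 4.2515 eV

Then, the maximum kinetic energy:
KE_max = E_photon - φ = 4.2515 eV - 3.5 eV = 0.7515 eV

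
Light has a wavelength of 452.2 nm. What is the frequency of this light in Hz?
6.6296e+14 Hz

Using the wave equation: c = fλ

Solving for frequency:
f = c/λ = (3×10⁸ m/s) / (452.2×10⁻⁹ m)
f = 6.6296e+14 Hz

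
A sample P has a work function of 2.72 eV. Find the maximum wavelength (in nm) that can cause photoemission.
455.82 nm

The threshold wavelength is when the photon energy equals the work function:
hc/λ₀ = φ

Solving for λ₀:
λ₀ = hc/φ = (6.626×10⁻³⁴ J·s)(3×10⁸ m/s) / (2.72 eV × 1.602×10⁻¹⁹ J/eV)
λ₀ = 455.82 nm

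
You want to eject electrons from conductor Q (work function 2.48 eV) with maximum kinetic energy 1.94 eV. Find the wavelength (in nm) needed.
280.51 nm

From Einstein's equation: KE_max = hc/λ - φ

Rearranging for λ:
hc/λ = KE_max + φ
λ = hc/(KE_max + φ)

Required photon energy:
E_photon = KE_max + φ = 1.94 + 2.48 = 4.42 eV

Required wavelength:
λ = hc/E_photon = (6.626×10⁻³⁴)(3×10⁸) / (4.42 × 1.602×10⁻¹⁹)
λ = 280.51 nm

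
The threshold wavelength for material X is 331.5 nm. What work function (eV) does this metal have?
3.74 eV

At the threshold wavelength, photon energy equals work function:
φ = hc/λ₀

Calculating:
φ = (6.626×10⁻³⁴ J·s)(3×10⁸ m/s) / (331.5×10⁻⁹ m)
φ = 3.74 eV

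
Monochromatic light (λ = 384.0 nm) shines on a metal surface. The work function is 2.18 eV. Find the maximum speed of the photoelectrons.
6.0738e+05 m/s

First, find the maximum kinetic energy:
E_photon = hc/λ = 3.2288 eV
KE_max = E_photon - φ = 3.2288 - 2.18 = 1.0488 eV

Convert to Joules: KE_max = 1.0488 × 1.602×10⁻¹⁹ J = 1.6803e-19 J

Then use KE = ½mv² to find velocity:
v = √(2·KE/m) = √(2 × 1.6803e-19 J / 9.109e-31 kg)
v = 6.0738e+05 m/s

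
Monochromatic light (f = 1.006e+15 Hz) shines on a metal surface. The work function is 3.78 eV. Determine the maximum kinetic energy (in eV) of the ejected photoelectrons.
0.3805 eV

Using Einstein's photoelectric equation: KE_max = hf - φ

First, calculate the photon energy:
E_photon = hf = (6.626×10⁻³⁴ J·s)(1.006e+15 Hz)
E_photon = 4.1605 eV

Then, the maximum kinetic energy:
KE_max = E_photon - φ = 4.1605 eV - 3.78 eV = 0.3805 eV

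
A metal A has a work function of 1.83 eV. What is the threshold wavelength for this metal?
677.51 nm

The threshold wavelength is when the photon energy equals the work function:
hc/λ₀ = φ

Solving for λ₀:
λ₀ = hc/φ = (6.626×10⁻³⁴ J·s)(3×10⁸ m/s) / (1.83 eV × 1.602×10⁻¹⁹ J/eV)
λ₀ = 677.51 nm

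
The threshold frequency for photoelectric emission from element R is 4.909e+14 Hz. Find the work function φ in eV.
2.03 eV

At the threshold frequency, photon energy equals work function:
φ = hf₀

Calculating:
φ = (6.626×10⁻³⁴ J·s)(4.909e+14 Hz)
φ = 2.03 eV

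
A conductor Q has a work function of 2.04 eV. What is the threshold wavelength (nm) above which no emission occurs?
607.77 nm

The threshold wavelength is when the photon energy equals the work function:
hc/λ₀ = φ

Solving for λ₀:
λ₀ = hc/φ = (6.626×10⁻³⁴ J·s)(3×10⁸ m/s) / (2.04 eV × 1.602×10⁻¹⁹ J/eV)
λ₀ = 607.77 nm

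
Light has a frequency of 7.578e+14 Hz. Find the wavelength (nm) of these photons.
395.61 nm

Using the wave equation: c = fλ

Solving for wavelength:
λ = c/f = (3×10⁸ m/s) / (7.578e+14 Hz)
λ = 395.61 nm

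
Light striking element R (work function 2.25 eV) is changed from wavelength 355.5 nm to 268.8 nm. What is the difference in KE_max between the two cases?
1.1249 eV

Using Einstein's equation: KE_max = hc/λ - φ

For λ₁ = 355.5 nm:
KE₁ = hc/λ₁ - φ = 3.4876 - 2.25 = 1.2376 eV

For λ₂ = 268.8 nm:
KE₂ = hc/λ₂ - φ = 4.6125 - 2.25 = 2.3625 eV

Change in KE:
ΔKE = KE₂ - KE₁ = 2.3625 - 1.2376 = 1.1249 eV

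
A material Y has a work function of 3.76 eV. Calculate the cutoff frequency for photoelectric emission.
9.0916e+14 Hz

The threshold frequency is when the photon energy equals the work function:
hf₀ = φ

Solving for f₀:
f₀ = φ/h = (3.76 eV × 1.602×10⁻¹⁹ J/eV) / (6.626×10⁻³⁴ J·s)
f₀ = 9.0916e+14 Hz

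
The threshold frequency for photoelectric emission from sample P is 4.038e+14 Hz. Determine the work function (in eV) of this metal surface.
1.67 eV

At the threshold frequency, photon energy equals work function:
φ = hf₀

Calculating:
φ = (6.626×10⁻³⁴ J·s)(4.038e+14 Hz)
φ = 1.67 eV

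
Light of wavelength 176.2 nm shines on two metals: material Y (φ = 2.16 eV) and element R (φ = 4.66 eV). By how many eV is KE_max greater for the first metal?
2.5000 eV

Using KE_max = hc/λ - φ for each metal:

Photon energy: E = hc/λ = 7.0366 eV

For material Y (φ₁ = 2.16 eV):
KE₁ = E - φ₁ = 7.0366 - 2.16 = 4.8766 eV

For element R (φ₂ = 4.66 eV):
KE₂ = E - φ₂ = 7.0366 - 4.66 = 2.3766 eV

Difference:
ΔKE = KE₁ - KE₂ = 4.8766 - 2.3766 = 2.5000 eV

Note: The difference equals the difference in work functions: 4.66 - 2.16 = 2.50 eV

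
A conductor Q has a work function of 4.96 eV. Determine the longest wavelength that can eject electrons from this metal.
249.97 nm

The threshold wavelength is when the photon energy equals the work function:
hc/λ₀ = φ

Solving for λ₀:
λ₀ = hc/φ = (6.626×10⁻³⁴ J·s)(3×10⁸ m/s) / (4.96 eV × 1.602×10⁻¹⁹ J/eV)
λ₀ = 249.97 nm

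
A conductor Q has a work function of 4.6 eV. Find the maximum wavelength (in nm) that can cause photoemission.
269.53 nm

The threshold wavelength is when the photon energy equals the work function:
hc/λ₀ = φ

Solving for λ₀:
λ₀ = hc/φ = (6.626×10⁻³⁴ J·s)(3×10⁸ m/s) / (4.6 eV × 1.602×10⁻¹⁹ J/eV)
λ₀ = 269.53 nm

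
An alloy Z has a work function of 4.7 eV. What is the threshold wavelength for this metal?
263.80 nm

The threshold wavelength is when the photon energy equals the work function:
hc/λ₀ = φ

Solving for λ₀:
λ₀ = hc/φ = (6.626×10⁻³⁴ J·s)(3×10⁸ m/s) / (4.7 eV × 1.602×10⁻¹⁹ J/eV)
λ₀ = 263.80 nm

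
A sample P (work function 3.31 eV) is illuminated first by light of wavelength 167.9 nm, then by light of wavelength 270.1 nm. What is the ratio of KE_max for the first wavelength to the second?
3.1824

Using Einstein's equation: KE_max = hc/λ - φ

For λ₁ = 167.9 nm:
E₁ = hc/λ₁ = 7.3844 eV
KE₁ = E₁ - φ = 7.3844 - 3.31 = 4.0744 eV

For λ₂ = 270.1 nm:
E₂ = hc/λ₂ = 4.5903 eV
KE₂ = E₂ - φ = 4.5903 - 3.31 = 1.2803 eV

Ratio: KE₁/KE₂ = 4.0744/1.2803 = 3.1824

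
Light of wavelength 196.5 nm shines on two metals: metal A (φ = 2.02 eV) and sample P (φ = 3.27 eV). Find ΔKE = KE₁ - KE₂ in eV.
1.2500 eV

Using KE_max = hc/λ - φ for each metal:

Photon energy: E = hc/λ = 6.3096 eV

For metal A (φ₁ = 2.02 eV):
KE₁ = E - φ₁ = 6.3096 - 2.02 = 4.2896 eV

For sample P (φ₂ = 3.27 eV):
KE₂ = E - φ₂ = 6.3096 - 3.27 = 3.0396 eV

Difference:
ΔKE = KE₁ - KE₂ = 4.2896 - 3.0396 = 1.2500 eV

Note: The difference equals the difference in work functions: 3.27 - 2.02 = 1.25 eV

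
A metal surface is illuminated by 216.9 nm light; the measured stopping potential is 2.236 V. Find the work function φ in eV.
3.48 eV

The stopping potential gives the maximum kinetic energy: KE_max = eV_s = 2.236 eV

From Einstein's photoelectric equation: KE_max = hc/λ - φ
Rearranging: φ = hc/λ - KE_max

Calculate photon energy:
E_photon = hc/λ = (6.626×10⁻³⁴ J·s)(3×10⁸ m/s) / (216.9×10⁻⁹ m) = 5.7162 eV

Therefore:
φ = 5.7162 - 2.236 = 3.48 eV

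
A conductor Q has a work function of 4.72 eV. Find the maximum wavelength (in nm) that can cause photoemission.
262.68 nm

The threshold wavelength is when the photon energy equals the work function:
hc/λ₀ = φ

Solving for λ₀:
λ₀ = hc/φ = (6.626×10⁻³⁴ J·s)(3×10⁸ m/s) / (4.72 eV × 1.602×10⁻¹⁹ J/eV)
λ₀ = 262.68 nm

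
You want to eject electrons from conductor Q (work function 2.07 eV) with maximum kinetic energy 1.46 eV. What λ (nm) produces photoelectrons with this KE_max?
351.23 nm

From Einstein's equation: KE_max = hc/λ - φ

Rearranging for λ:
hc/λ = KE_max + φ
λ = hc/(KE_max + φ)

Required photon energy:
E_photon = KE_max + φ = 1.46 + 2.07 = 3.53 eV

Required wavelength:
λ = hc/E_photon = (6.626×10⁻³⁴)(3×10⁸) / (3.53 × 1.602×10⁻¹⁹)
λ = 351.23 nm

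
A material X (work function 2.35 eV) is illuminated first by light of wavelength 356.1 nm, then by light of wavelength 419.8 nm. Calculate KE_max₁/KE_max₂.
1.8755

Using Einstein's equation: KE_max = hc/λ - φ

For λ₁ = 356.1 nm:
E₁ = hc/λ₁ = 3.4817 eV
KE₁ = E₁ - φ = 3.4817 - 2.35 = 1.1317 eV

For λ₂ = 419.8 nm:
E₂ = hc/λ₂ = 2.9534 eV
KE₂ = E₂ - φ = 2.9534 - 2.35 = 0.6034 eV

Ratio: KE₁/KE₂ = 1.1317/0.6034 = 1.8755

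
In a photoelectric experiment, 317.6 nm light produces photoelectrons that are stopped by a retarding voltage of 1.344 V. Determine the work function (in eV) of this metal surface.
2.56 eV

The stopping potential gives the maximum kinetic energy: KE_max = eV_s = 1.344 eV

From Einstein's photoelectric equation: KE_max = hc/λ - φ
Rearranging: φ = hc/λ - KE_max

Calculate photon energy:
E_photon = hc/λ = (6.626×10⁻³⁴ J·s)(3×10⁸ m/s) / (317.6×10⁻⁹ m) = 3.9038 eV

Therefore:
φ = 3.9038 - 1.344 = 2.56 eV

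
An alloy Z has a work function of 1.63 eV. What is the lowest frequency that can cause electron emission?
3.9413e+14 Hz

The threshold frequency is when the photon energy equals the work function:
hf₀ = φ

Solving for f₀:
f₀ = φ/h = (1.63 eV × 1.602×10⁻¹⁹ J/eV) / (6.626×10⁻³⁴ J·s)
f₀ = 3.9413e+14 Hz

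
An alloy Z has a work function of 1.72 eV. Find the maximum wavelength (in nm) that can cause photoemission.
720.84 nm

The threshold wavelength is when the photon energy equals the work function:
hc/λ₀ = φ

Solving for λ₀:
λ₀ = hc/φ = (6.626×10⁻³⁴ J·s)(3×10⁸ m/s) / (1.72 eV × 1.602×10⁻¹⁹ J/eV)
λ₀ = 720.84 nm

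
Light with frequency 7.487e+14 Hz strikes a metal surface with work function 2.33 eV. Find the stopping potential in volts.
0.7664 V

The stopping potential V_s satisfies: eV_s = KE_max

First, find KE_max using Einstein's equation:
E_photon = hf = (6.626×10⁻³⁴ J·s)(7.487e+14 Hz) = 3.0964 eV
KE_max = E_photon - φ = 3.0964 - 2.33 = 0.7664 eV

Since eV_s = KE_max:
V_s = KE_max/e = 0.7664 V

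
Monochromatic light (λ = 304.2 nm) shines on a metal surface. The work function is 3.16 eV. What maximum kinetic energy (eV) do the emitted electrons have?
0.9157 eV

Using Einstein's photoelectric equation: KE_max = hf - φ = hc/λ - φ

First, calculate the photon energy:
E_photon = hc/λ = (6.626×10⁻³⁴ J·s)(3×10⁸ m/s) / (304.2×10⁻⁹ m)
E_photon = 4.0757 eV

Then, the maximum kinetic energy:
KE_max = E_photon - φ = 4.0757 eV - 3.16 eV = 0.9157 eV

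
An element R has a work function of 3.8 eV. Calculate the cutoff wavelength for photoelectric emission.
326.27 nm

The threshold wavelength is when the photon energy equals the work function:
hc/λ₀ = φ

Solving for λ₀:
λ₀ = hc/φ = (6.626×10⁻³⁴ J·s)(3×10⁸ m/s) / (3.8 eV × 1.602×10⁻¹⁹ J/eV)
λ₀ = 326.27 nm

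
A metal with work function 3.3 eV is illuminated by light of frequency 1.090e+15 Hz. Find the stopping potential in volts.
1.2079 V

The stopping potential V_s satisfies: eV_s = KE_max

First, find KE_max using Einstein's equation:
E_photon = hf = (6.626×10⁻³⁴ J·s)(1.090e+15 Hz) = 4.5079 eV
KE_max = E_photon - φ = 4.5079 - 3.3 = 1.2079 eV

Since eV_s = KE_max:
V_s = KE_max/e = 1.2079 V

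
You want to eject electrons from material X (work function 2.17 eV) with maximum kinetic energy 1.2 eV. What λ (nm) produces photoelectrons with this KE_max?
367.91 nm

From Einstein's equation: KE_max = hc/λ - φ

Rearranging for λ:
hc/λ = KE_max + φ
λ = hc/(KE_max + φ)

Required photon energy:
E_photon = KE_max + φ = 1.2 + 2.17 = 3.37 eV

Required wavelength:
λ = hc/E_photon = (6.626×10⁻³⁴)(3×10⁸) / (3.37 × 1.602×10⁻¹⁹)
λ = 367.91 nm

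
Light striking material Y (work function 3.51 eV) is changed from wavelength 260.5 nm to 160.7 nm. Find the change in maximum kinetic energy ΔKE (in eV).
2.9558 eV

Using Einstein's equation: KE_max = hc/λ - φ

For λ₁ = 260.5 nm:
KE₁ = hc/λ₁ - φ = 4.7595 - 3.51 = 1.2495 eV

For λ₂ = 160.7 nm:
KE₂ = hc/λ₂ - φ = 7.7153 - 3.51 = 4.2053 eV

Change in KE:
ΔKE = KE₂ - KE₁ = 4.2053 - 1.2495 = 2.9558 eV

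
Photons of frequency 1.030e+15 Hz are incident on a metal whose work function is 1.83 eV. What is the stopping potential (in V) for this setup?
2.4297 V

The stopping potential V_s satisfies: eV_s = KE_max

First, find KE_max using Einstein's equation:
E_photon = hf = (6.626×10⁻³⁴ J·s)(1.030e+15 Hz) = 4.2597 eV
KE_max = E_photon - φ = 4.2597 - 1.83 = 2.4297 eV

Since eV_s = KE_max:
V_s = KE_max/e = 2.4297 V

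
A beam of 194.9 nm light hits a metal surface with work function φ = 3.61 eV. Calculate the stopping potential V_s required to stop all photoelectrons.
2.7514 V

The stopping potential V_s satisfies: eV_s = KE_max

First, find KE_max using Einstein's equation:
E_photon = hc/λ = 6.3614 eV
KE_max = E_photon - φ = 6.3614 - 3.61 = 2.7514 eV

Since eV_s = KE_max:
V_s = KE_max/e = 2.7514 V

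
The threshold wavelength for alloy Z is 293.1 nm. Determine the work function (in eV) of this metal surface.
4.23 eV

At the threshold wavelength, photon energy equals work function:
φ = hc/λ₀

Calculating:
φ = (6.626×10⁻³⁴ J·s)(3×10⁸ m/s) / (293.1×10⁻⁹ m)
φ = 4.23 eV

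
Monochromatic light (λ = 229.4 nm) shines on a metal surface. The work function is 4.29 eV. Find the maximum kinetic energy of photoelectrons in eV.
1.1147 eV

Using Einstein's photoelectric equation: KE_max = hf - φ = hc/λ - φ

First, calculate the photon energy:
E_photon = hc/λ = (6.626×10⁻³⁴ J·s)(3×10⁸ m/s) / (229.4×10⁻⁹ m)
E_photon = 5.4047 eV

Then, the maximum kinetic energy:
KE_max = E_photon - φ = 5.4047 eV - 4.29 eV = 1.1147 eV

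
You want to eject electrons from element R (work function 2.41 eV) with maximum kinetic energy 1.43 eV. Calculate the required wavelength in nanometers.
322.88 nm

From Einstein's equation: KE_max = hc/λ - φ

Rearranging for λ:
hc/λ = KE_max + φ
λ = hc/(KE_max + φ)

Required photon energy:
E_photon = KE_max + φ = 1.43 + 2.41 = 3.84 eV

Required wavelength:
λ = hc/E_photon = (6.626×10⁻³⁴)(3×10⁸) / (3.84 × 1.602×10⁻¹⁹)
λ = 322.88 nm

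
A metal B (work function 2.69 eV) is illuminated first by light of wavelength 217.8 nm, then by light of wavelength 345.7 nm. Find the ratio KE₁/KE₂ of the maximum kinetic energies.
3.3493

Using Einstein's equation: KE_max = hc/λ - φ

For λ₁ = 217.8 nm:
E₁ = hc/λ₁ = 5.6926 eV
KE₁ = E₁ - φ = 5.6926 - 2.69 = 3.0026 eV

For λ₂ = 345.7 nm:
E₂ = hc/λ₂ = 3.5865 eV
KE₂ = E₂ - φ = 3.5865 - 2.69 = 0.8965 eV

Ratio: KE₁/KE₂ = 3.0026/0.8965 = 3.3493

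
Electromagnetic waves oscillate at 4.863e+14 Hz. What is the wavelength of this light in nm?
616.48 nm

Using the wave equation: c = fλ

Solving for wavelength:
λ = c/f = (3×10⁸ m/s) / (4.863e+14 Hz)
λ = 616.48 nm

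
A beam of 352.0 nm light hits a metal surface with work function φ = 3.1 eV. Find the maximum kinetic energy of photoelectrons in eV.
0.4223 eV

Using Einstein's photoelectric equation: KE_max = hf - φ = hc/λ - φ

First, calculate the photon energy:
E_photon = hc/λ = (6.626×10⁻³⁴ J·s)(3×10⁸ m/s) / (352.0×10⁻⁹ m)
E_photon = 3.5223 eV

Then, the maximum kinetic energy:
KE_max = E_photon - φ = 3.5223 eV - 3.1 eV = 0.4223 eV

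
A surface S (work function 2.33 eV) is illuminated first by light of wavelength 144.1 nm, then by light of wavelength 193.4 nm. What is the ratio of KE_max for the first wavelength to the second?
1.5375

Using Einstein's equation: KE_max = hc/λ - φ

For λ₁ = 144.1 nm:
E₁ = hc/λ₁ = 8.6040 eV
KE₁ = E₁ - φ = 8.6040 - 2.33 = 6.2740 eV

For λ₂ = 193.4 nm:
E₂ = hc/λ₂ = 6.4108 eV
KE₂ = E₂ - φ = 6.4108 - 2.33 = 4.0808 eV

Ratio: KE₁/KE₂ = 6.2740/4.0808 = 1.5375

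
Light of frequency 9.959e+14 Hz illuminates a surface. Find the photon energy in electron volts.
4.1187 eV

Using E = hf:

E = hf = (6.626×10⁻³⁴ J·s)(9.959e+14 Hz)
E = 4.1187 eV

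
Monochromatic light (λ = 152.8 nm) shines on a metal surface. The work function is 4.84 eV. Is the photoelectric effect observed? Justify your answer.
Yes

For photoemission, the photon energy must exceed the work function.

Photon energy: E = hc/λ = 8.1141 eV
Work function: φ = 4.84 eV

Since E_photon (8.1141 eV) > φ (4.84 eV), photoemission WILL occur.
The threshold wavelength is λ₀ = hc/φ = 256.2 nm.
Since 152.8 nm < 256.2 nm, the light has sufficient energy.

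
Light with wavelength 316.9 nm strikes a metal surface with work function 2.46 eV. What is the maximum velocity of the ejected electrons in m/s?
7.1478e+05 m/s

First, find the maximum kinetic energy:
E_photon = hc/λ = 3.9124 eV
KE_max = E_photon - φ = 3.9124 - 2.46 = 1.4524 eV

Convert to Joules: KE_max = 1.4524 × 1.602×10⁻¹⁹ J = 2.3270e-19 J

Then use KE = ½mv² to find velocity:
v = √(2·KE/m) = √(2 × 2.3270e-19 J / 9.109e-31 kg)
v = 7.1478e+05 m/s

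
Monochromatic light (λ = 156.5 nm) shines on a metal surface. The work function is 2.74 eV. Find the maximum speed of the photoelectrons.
1.3502e+06 m/s

First, find the maximum kinetic energy:
E_photon = hc/λ = 7.9223 eV
KE_max = E_photon - φ = 7.9223 - 2.74 = 5.1823 eV

Convert to Joules: KE_max = 5.1823 × 1.602×10⁻¹⁹ J = 8.3030e-19 J

Then use KE = ½mv² to find velocity:
v = √(2·KE/m) = √(2 × 8.3030e-19 J / 9.109e-31 kg)
v = 1.3502e+06 m/s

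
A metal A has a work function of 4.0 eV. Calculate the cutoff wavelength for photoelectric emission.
309.96 nm

The threshold wavelength is when the photon energy equals the work function:
hc/λ₀ = φ

Solving for λ₀:
λ₀ = hc/φ = (6.626×10⁻³⁴ J·s)(3×10⁸ m/s) / (4.0 eV × 1.602×10⁻¹⁹ J/eV)
λ₀ = 309.96 nm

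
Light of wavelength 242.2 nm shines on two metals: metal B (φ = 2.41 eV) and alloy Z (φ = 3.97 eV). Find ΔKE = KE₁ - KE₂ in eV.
1.5600 eV

Using KE_max = hc/λ - φ for each metal:

Photon energy: E = hc/λ = 5.1191 eV

For metal B (φ₁ = 2.41 eV):
KE₁ = E - φ₁ = 5.1191 - 2.41 = 2.7091 eV

For alloy Z (φ₂ = 3.97 eV):
KE₂ = E - φ₂ = 5.1191 - 3.97 = 1.1491 eV

Difference:
ΔKE = KE₁ - KE₂ = 2.7091 - 1.1491 = 1.5600 eV

Note: The difference equals the difference in work functions: 3.97 - 2.41 = 1.56 eV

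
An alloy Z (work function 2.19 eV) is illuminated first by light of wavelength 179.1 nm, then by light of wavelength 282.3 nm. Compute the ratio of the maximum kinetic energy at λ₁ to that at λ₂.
2.1493

Using Einstein's equation: KE_max = hc/λ - φ

For λ₁ = 179.1 nm:
E₁ = hc/λ₁ = 6.9226 eV
KE₁ = E₁ - φ = 6.9226 - 2.19 = 4.7326 eV

For λ₂ = 282.3 nm:
E₂ = hc/λ₂ = 4.3919 eV
KE₂ = E₂ - φ = 4.3919 - 2.19 = 2.2019 eV

Ratio: KE₁/KE₂ = 4.7326/2.2019 = 2.1493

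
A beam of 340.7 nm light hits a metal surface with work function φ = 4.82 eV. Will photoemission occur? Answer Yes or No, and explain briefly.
No

For photoemission, the photon energy must exceed the work function.

Photon energy: E = hc/λ = 3.6391 eV
Work function: φ = 4.82 eV

Since E_photon (3.6391 eV) < φ (4.82 eV), photoemission will NOT occur.
The threshold wavelength is λ₀ = hc/φ = 257.2 nm.
Since 340.7 nm > 257.2 nm, the photons lack sufficient energy.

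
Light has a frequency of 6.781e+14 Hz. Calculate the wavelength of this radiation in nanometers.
442.11 nm

Using the wave equation: c = fλ

Solving for wavelength:
λ = c/f = (3×10⁸ m/s) / (6.781e+14 Hz)
λ = 442.11 nm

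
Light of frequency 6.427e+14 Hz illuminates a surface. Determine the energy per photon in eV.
2.6580 eV

Using E = hf:

E = hf = (6.626×10⁻³⁴ J·s)(6.427e+14 Hz)
E = 2.6580 eV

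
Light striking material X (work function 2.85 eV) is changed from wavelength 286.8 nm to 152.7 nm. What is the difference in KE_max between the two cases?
3.7964 eV

Using Einstein's equation: KE_max = hc/λ - φ

For λ₁ = 286.8 nm:
KE₁ = hc/λ₁ - φ = 4.3230 - 2.85 = 1.4730 eV

For λ₂ = 152.7 nm:
KE₂ = hc/λ₂ - φ = 8.1195 - 2.85 = 5.2695 eV

Change in KE:
ΔKE = KE₂ - KE₁ = 5.2695 - 1.4730 = 3.7964 eV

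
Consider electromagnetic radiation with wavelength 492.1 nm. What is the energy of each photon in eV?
2.5195 eV

Using E = hf = hc/λ:

E = hc/λ = (6.626×10⁻³⁴ J·s)(3×10⁸ m/s) / (492.1×10⁻⁹ m)
E = 2.5195 eV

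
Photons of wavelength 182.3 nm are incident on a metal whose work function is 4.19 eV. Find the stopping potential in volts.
2.6111 V

The stopping potential V_s satisfies: eV_s = KE_max

First, find KE_max using Einstein's equation:
E_photon = hc/λ = 6.8011 eV
KE_max = E_photon - φ = 6.8011 - 4.19 = 2.6111 eV

Since eV_s = KE_max:
V_s = KE_max/e = 2.6111 V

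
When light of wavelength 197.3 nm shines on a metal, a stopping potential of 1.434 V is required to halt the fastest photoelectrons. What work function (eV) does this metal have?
4.85 eV

The stopping potential gives the maximum kinetic energy: KE_max = eV_s = 1.434 eV

From Einstein's photoelectric equation: KE_max = hc/λ - φ
Rearranging: φ = hc/λ - KE_max

Calculate photon energy:
E_photon = hc/λ = (6.626×10⁻³⁴ J·s)(3×10⁸ m/s) / (197.3×10⁻⁹ m) = 6.2840 eV

Therefore:
φ = 6.2840 - 1.434 = 4.85 eV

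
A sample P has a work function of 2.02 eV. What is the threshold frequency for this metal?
4.8843e+14 Hz

The threshold frequency is when the photon energy equals the work function:
hf₀ = φ

Solving for f₀:
f₀ = φ/h = (2.02 eV × 1.602×10⁻¹⁹ J/eV) / (6.626×10⁻³⁴ J·s)
f₀ = 4.8843e+14 Hz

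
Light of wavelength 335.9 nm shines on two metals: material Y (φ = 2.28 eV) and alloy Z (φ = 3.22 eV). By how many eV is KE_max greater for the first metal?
0.9400 eV

Using KE_max = hc/λ - φ for each metal:

Photon energy: E = hc/λ = 3.6911 eV

For material Y (φ₁ = 2.28 eV):
KE₁ = E - φ₁ = 3.6911 - 2.28 = 1.4111 eV

For alloy Z (φ₂ = 3.22 eV):
KE₂ = E - φ₂ = 3.6911 - 3.22 = 0.4711 eV

Difference:
ΔKE = KE₁ - KE₂ = 1.4111 - 0.4711 = 0.9400 eV

Note: The difference equals the difference in work functions: 3.22 - 2.28 = 0.94 eV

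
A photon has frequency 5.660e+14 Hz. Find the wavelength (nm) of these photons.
529.67 nm

Using the wave equation: c = fλ

Solving for wavelength:
λ = c/f = (3×10⁸ m/s) / (5.660e+14 Hz)
λ = 529.67 nm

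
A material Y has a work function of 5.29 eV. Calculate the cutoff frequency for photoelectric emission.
1.2791e+15 Hz

The threshold frequency is when the photon energy equals the work function:
hf₀ = φ

Solving for f₀:
f₀ = φ/h = (5.29 eV × 1.602×10⁻¹⁹ J/eV) / (6.626×10⁻³⁴ J·s)
f₀ = 1.2791e+15 Hz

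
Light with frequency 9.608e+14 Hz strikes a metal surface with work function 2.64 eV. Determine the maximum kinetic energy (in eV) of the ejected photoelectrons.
1.3335 eV

Using Einstein's photoelectric equation: KE_max = hf - φ

First, calculate the photon energy:
E_photon = hf = (6.626×10⁻³⁴ J·s)(9.608e+14 Hz)
E_photon = 3.9735 eV

Then, the maximum kinetic energy:
KE_max = E_photon - φ = 3.9735 eV - 2.64 eV = 1.3335 eV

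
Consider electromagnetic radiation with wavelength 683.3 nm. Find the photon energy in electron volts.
1.8145 eV

Using E = hf = hc/λ:

E = hc/λ = (6.626×10⁻³⁴ J·s)(3×10⁸ m/s) / (683.3×10⁻⁹ m)
E = 1.8145 eV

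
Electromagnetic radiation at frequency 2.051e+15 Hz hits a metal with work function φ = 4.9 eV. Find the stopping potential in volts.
3.5823 V

The stopping potential V_s satisfies: eV_s = KE_max

First, find KE_max using Einstein's equation:
E_photon = hf = (6.626×10⁻³⁴ J·s)(2.051e+15 Hz) = 8.4823 eV
KE_max = E_photon - φ = 8.4823 - 4.9 = 3.5823 eV

Since eV_s = KE_max:
V_s = KE_max/e = 3.5823 V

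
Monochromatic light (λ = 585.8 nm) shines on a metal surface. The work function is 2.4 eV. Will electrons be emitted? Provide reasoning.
No

For photoemission, the photon energy must exceed the work function.

Photon energy: E = hc/λ = 2.1165 eV
Work function: φ = 2.4 eV

Since E_photon (2.1165 eV) < φ (2.4 eV), photoemission will NOT occur.
The threshold wavelength is λ₀ = hc/φ = 516.6 nm.
Since 585.8 nm > 516.6 nm, the photons lack sufficient energy.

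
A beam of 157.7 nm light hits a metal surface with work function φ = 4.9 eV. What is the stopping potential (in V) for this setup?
2.9620 V

The stopping potential V_s satisfies: eV_s = KE_max

First, find KE_max using Einstein's equation:
E_photon = hc/λ = 7.8620 eV
KE_max = E_photon - φ = 7.8620 - 4.9 = 2.9620 eV

Since eV_s = KE_max:
V_s = KE_max/e = 2.9620 V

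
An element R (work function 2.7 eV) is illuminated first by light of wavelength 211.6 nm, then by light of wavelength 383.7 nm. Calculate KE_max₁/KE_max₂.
5.9467

Using Einstein's equation: KE_max = hc/λ - φ

For λ₁ = 211.6 nm:
E₁ = hc/λ₁ = 5.8594 eV
KE₁ = E₁ - φ = 5.8594 - 2.7 = 3.1594 eV

For λ₂ = 383.7 nm:
E₂ = hc/λ₂ = 3.2313 eV
KE₂ = E₂ - φ = 3.2313 - 2.7 = 0.5313 eV

Ratio: KE₁/KE₂ = 3.1594/0.5313 = 5.9467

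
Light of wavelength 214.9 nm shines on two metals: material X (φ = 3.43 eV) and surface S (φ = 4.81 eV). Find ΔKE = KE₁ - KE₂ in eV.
1.3800 eV

Using KE_max = hc/λ - φ for each metal:

Photon energy: E = hc/λ = 5.7694 eV

For material X (φ₁ = 3.43 eV):
KE₁ = E - φ₁ = 5.7694 - 3.43 = 2.3394 eV

For surface S (φ₂ = 4.81 eV):
KE₂ = E - φ₂ = 5.7694 - 4.81 = 0.9594 eV

Difference:
ΔKE = KE₁ - KE₂ = 2.3394 - 0.9594 = 1.3800 eV

Note: The difference equals the difference in work functions: 4.81 - 3.43 = 1.38 eV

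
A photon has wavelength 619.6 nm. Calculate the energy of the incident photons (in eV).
2.0010 eV

Using E = hf = hc/λ:

E = hc/λ = (6.626×10⁻³⁴ J·s)(3×10⁸ m/s) / (619.6×10⁻⁹ m)
E = 2.0010 eV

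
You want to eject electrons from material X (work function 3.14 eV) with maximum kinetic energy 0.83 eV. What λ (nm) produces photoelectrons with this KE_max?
312.30 nm

From Einstein's equation: KE_max = hc/λ - φ

Rearranging for λ:
hc/λ = KE_max + φ
λ = hc/(KE_max + φ)

Required photon energy:
E_photon = KE_max + φ = 0.83 + 3.14 = 3.97 eV

Required wavelength:
λ = hc/E_photon = (6.626×10⁻³⁴)(3×10⁸) / (3.97 × 1.602×10⁻¹⁹)
λ = 312.30 nm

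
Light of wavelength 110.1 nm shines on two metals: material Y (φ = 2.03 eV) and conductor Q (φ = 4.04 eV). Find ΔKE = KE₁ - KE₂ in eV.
2.0100 eV

Using KE_max = hc/λ - φ for each metal:

Photon energy: E = hc/λ = 11.2611 eV

For material Y (φ₁ = 2.03 eV):
KE₁ = E - φ₁ = 11.2611 - 2.03 = 9.2311 eV

For conductor Q (φ₂ = 4.04 eV):
KE₂ = E - φ₂ = 11.2611 - 4.04 = 7.2211 eV

Difference:
ΔKE = KE₁ - KE₂ = 9.2311 - 7.2211 = 2.0100 eV

Note: The difference equals the difference in work functions: 4.04 - 2.03 = 2.01 eV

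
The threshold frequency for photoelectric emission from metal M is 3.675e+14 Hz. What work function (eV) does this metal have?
1.52 eV

At the threshold frequency, photon energy equals work function:
φ = hf₀

Calculating:
φ = (6.626×10⁻³⁴ J·s)(3.675e+14 Hz)
φ = 1.52 eV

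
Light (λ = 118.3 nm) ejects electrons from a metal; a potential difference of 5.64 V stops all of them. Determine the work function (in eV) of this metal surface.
4.84 eV

The stopping potential gives the maximum kinetic energy: KE_max = eV_s = 5.64 eV

From Einstein's photoelectric equation: KE_max = hc/λ - φ
Rearranging: φ = hc/λ - KE_max

Calculate photon energy:
E_photon = hc/λ = (6.626×10⁻³⁴ J·s)(3×10⁸ m/s) / (118.3×10⁻⁹ m) = 10.4805 eV

Therefore:
φ = 10.4805 - 5.64 = 4.84 eV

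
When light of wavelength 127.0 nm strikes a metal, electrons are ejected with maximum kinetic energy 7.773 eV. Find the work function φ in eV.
1.99 eV

From Einstein's photoelectric equation: KE_max = hf - φ = hc/λ - φ

Rearranging for φ:
φ = hc/λ - KE_max

Calculate photon energy:
E_photon = hc/λ = 9.7625 eV

Therefore:
φ = 9.7625 - 7.773 = 1.99 eV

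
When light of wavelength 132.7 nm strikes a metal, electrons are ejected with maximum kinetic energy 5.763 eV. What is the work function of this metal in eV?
3.58 eV

From Einstein's photoelectric equation: KE_max = hf - φ = hc/λ - φ

Rearranging for φ:
φ = hc/λ - KE_max

Calculate photon energy:
E_photon = hc/λ = 9.3432 eV

Therefore:
φ = 9.3432 - 5.763 = 3.58 eV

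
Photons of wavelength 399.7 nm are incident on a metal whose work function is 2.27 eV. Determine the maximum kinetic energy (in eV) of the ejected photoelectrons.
0.8319 eV

Using Einstein's photoelectric equation: KE_max = hf - φ = hc/λ - φ

First, calculate the photon energy:
E_photon = hc/λ = (6.626×10⁻³⁴ J·s)(3×10⁸ m/s) / (399.7×10⁻⁹ m)
E_photon = 3.1019 eV

Then, the maximum kinetic energy:
KE_max = E_photon - φ = 3.1019 eV - 2.27 eV = 0.8319 eV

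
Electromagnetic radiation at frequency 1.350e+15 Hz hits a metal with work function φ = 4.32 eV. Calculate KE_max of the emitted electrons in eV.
1.2632 eV

Using Einstein's photoelectric equation: KE_max = hf - φ

First, calculate the photon energy:
E_photon = hf = (6.626×10⁻³⁴ J·s)(1.350e+15 Hz)
E_photon = 5.5832 eV

Then, the maximum kinetic energy:
KE_max = E_photon - φ = 5.5832 eV - 4.32 eV = 1.2632 eV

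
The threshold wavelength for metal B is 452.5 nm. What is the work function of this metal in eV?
2.74 eV

At the threshold wavelength, photon energy equals work function:
φ = hc/λ₀

Calculating:
φ = (6.626×10⁻³⁴ J·s)(3×10⁸ m/s) / (452.5×10⁻⁹ m)
φ = 2.74 eV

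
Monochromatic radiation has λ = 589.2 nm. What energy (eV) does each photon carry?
2.1043 eV

Using E = hf = hc/λ:

E = hc/λ = (6.626×10⁻³⁴ J·s)(3×10⁸ m/s) / (589.2×10⁻⁹ m)
E = 2.1043 eV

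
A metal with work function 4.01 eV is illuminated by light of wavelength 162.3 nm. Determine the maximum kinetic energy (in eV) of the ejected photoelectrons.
3.6292 eV

Using Einstein's photoelectric equation: KE_max = hf - φ = hc/λ - φ

First, calculate the photon energy:
E_photon = hc/λ = (6.626×10⁻³⁴ J·s)(3×10⁸ m/s) / (162.3×10⁻⁹ m)
E_photon = 7.6392 eV

Then, the maximum kinetic energy:
KE_max = E_photon - φ = 7.6392 eV - 4.01 eV = 3.6292 eV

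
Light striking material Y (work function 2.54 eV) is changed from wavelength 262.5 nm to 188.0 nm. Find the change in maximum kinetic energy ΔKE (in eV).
1.8717 eV

Using Einstein's equation: KE_max = hc/λ - φ

For λ₁ = 262.5 nm:
KE₁ = hc/λ₁ - φ = 4.7232 - 2.54 = 2.1832 eV

For λ₂ = 188.0 nm:
KE₂ = hc/λ₂ - φ = 6.5949 - 2.54 = 4.0549 eV

Change in KE:
ΔKE = KE₂ - KE₁ = 4.0549 - 2.1832 = 1.8717 eV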